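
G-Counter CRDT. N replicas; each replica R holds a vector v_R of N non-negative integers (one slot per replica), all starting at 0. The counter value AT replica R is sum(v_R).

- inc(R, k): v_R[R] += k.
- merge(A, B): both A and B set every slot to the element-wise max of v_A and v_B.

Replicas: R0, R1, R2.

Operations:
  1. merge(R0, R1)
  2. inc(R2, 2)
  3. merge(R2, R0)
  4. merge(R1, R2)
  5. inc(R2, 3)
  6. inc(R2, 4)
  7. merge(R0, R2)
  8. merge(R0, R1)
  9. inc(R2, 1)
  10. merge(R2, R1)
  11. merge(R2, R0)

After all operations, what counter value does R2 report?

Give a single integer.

Op 1: merge R0<->R1 -> R0=(0,0,0) R1=(0,0,0)
Op 2: inc R2 by 2 -> R2=(0,0,2) value=2
Op 3: merge R2<->R0 -> R2=(0,0,2) R0=(0,0,2)
Op 4: merge R1<->R2 -> R1=(0,0,2) R2=(0,0,2)
Op 5: inc R2 by 3 -> R2=(0,0,5) value=5
Op 6: inc R2 by 4 -> R2=(0,0,9) value=9
Op 7: merge R0<->R2 -> R0=(0,0,9) R2=(0,0,9)
Op 8: merge R0<->R1 -> R0=(0,0,9) R1=(0,0,9)
Op 9: inc R2 by 1 -> R2=(0,0,10) value=10
Op 10: merge R2<->R1 -> R2=(0,0,10) R1=(0,0,10)
Op 11: merge R2<->R0 -> R2=(0,0,10) R0=(0,0,10)

Answer: 10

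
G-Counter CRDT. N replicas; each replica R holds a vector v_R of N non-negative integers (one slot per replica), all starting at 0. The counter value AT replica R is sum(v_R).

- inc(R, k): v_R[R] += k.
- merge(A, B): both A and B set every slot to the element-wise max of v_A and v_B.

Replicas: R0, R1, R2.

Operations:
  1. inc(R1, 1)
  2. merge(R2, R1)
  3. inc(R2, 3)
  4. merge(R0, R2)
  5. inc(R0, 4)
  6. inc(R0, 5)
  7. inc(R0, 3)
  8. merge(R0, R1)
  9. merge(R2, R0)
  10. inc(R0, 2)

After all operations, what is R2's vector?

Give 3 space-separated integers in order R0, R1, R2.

Answer: 12 1 3

Derivation:
Op 1: inc R1 by 1 -> R1=(0,1,0) value=1
Op 2: merge R2<->R1 -> R2=(0,1,0) R1=(0,1,0)
Op 3: inc R2 by 3 -> R2=(0,1,3) value=4
Op 4: merge R0<->R2 -> R0=(0,1,3) R2=(0,1,3)
Op 5: inc R0 by 4 -> R0=(4,1,3) value=8
Op 6: inc R0 by 5 -> R0=(9,1,3) value=13
Op 7: inc R0 by 3 -> R0=(12,1,3) value=16
Op 8: merge R0<->R1 -> R0=(12,1,3) R1=(12,1,3)
Op 9: merge R2<->R0 -> R2=(12,1,3) R0=(12,1,3)
Op 10: inc R0 by 2 -> R0=(14,1,3) value=18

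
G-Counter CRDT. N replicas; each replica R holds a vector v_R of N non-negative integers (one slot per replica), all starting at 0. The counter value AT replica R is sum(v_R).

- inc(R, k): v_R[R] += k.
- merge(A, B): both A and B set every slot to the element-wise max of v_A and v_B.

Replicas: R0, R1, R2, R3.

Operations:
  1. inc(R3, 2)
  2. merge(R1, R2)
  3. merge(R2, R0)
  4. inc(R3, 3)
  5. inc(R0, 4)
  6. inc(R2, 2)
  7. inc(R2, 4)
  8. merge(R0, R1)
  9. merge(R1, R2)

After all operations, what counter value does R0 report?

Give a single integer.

Answer: 4

Derivation:
Op 1: inc R3 by 2 -> R3=(0,0,0,2) value=2
Op 2: merge R1<->R2 -> R1=(0,0,0,0) R2=(0,0,0,0)
Op 3: merge R2<->R0 -> R2=(0,0,0,0) R0=(0,0,0,0)
Op 4: inc R3 by 3 -> R3=(0,0,0,5) value=5
Op 5: inc R0 by 4 -> R0=(4,0,0,0) value=4
Op 6: inc R2 by 2 -> R2=(0,0,2,0) value=2
Op 7: inc R2 by 4 -> R2=(0,0,6,0) value=6
Op 8: merge R0<->R1 -> R0=(4,0,0,0) R1=(4,0,0,0)
Op 9: merge R1<->R2 -> R1=(4,0,6,0) R2=(4,0,6,0)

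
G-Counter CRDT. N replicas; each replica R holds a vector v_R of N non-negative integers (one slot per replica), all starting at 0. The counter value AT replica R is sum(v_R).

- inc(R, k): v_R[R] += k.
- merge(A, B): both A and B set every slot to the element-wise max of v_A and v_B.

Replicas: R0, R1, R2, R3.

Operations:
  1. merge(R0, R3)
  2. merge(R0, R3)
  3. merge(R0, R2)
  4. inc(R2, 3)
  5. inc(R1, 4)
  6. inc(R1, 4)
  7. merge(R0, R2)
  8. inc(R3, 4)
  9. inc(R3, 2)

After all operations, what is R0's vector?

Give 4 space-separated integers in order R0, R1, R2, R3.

Op 1: merge R0<->R3 -> R0=(0,0,0,0) R3=(0,0,0,0)
Op 2: merge R0<->R3 -> R0=(0,0,0,0) R3=(0,0,0,0)
Op 3: merge R0<->R2 -> R0=(0,0,0,0) R2=(0,0,0,0)
Op 4: inc R2 by 3 -> R2=(0,0,3,0) value=3
Op 5: inc R1 by 4 -> R1=(0,4,0,0) value=4
Op 6: inc R1 by 4 -> R1=(0,8,0,0) value=8
Op 7: merge R0<->R2 -> R0=(0,0,3,0) R2=(0,0,3,0)
Op 8: inc R3 by 4 -> R3=(0,0,0,4) value=4
Op 9: inc R3 by 2 -> R3=(0,0,0,6) value=6

Answer: 0 0 3 0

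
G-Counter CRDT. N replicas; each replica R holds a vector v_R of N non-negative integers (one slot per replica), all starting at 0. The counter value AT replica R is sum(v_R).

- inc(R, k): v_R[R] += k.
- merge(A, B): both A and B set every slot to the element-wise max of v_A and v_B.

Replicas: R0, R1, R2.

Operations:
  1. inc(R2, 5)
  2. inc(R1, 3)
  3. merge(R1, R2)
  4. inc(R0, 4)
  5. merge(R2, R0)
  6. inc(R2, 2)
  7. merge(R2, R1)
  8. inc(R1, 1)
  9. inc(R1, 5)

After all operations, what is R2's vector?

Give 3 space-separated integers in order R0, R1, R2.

Answer: 4 3 7

Derivation:
Op 1: inc R2 by 5 -> R2=(0,0,5) value=5
Op 2: inc R1 by 3 -> R1=(0,3,0) value=3
Op 3: merge R1<->R2 -> R1=(0,3,5) R2=(0,3,5)
Op 4: inc R0 by 4 -> R0=(4,0,0) value=4
Op 5: merge R2<->R0 -> R2=(4,3,5) R0=(4,3,5)
Op 6: inc R2 by 2 -> R2=(4,3,7) value=14
Op 7: merge R2<->R1 -> R2=(4,3,7) R1=(4,3,7)
Op 8: inc R1 by 1 -> R1=(4,4,7) value=15
Op 9: inc R1 by 5 -> R1=(4,9,7) value=20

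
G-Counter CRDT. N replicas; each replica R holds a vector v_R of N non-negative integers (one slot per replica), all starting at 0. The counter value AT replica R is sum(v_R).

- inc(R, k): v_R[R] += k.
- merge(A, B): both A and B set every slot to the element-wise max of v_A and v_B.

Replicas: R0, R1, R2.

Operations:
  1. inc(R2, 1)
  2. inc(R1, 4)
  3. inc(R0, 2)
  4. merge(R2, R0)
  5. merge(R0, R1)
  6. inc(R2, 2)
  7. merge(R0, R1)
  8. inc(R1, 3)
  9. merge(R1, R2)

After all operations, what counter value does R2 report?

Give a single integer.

Op 1: inc R2 by 1 -> R2=(0,0,1) value=1
Op 2: inc R1 by 4 -> R1=(0,4,0) value=4
Op 3: inc R0 by 2 -> R0=(2,0,0) value=2
Op 4: merge R2<->R0 -> R2=(2,0,1) R0=(2,0,1)
Op 5: merge R0<->R1 -> R0=(2,4,1) R1=(2,4,1)
Op 6: inc R2 by 2 -> R2=(2,0,3) value=5
Op 7: merge R0<->R1 -> R0=(2,4,1) R1=(2,4,1)
Op 8: inc R1 by 3 -> R1=(2,7,1) value=10
Op 9: merge R1<->R2 -> R1=(2,7,3) R2=(2,7,3)

Answer: 12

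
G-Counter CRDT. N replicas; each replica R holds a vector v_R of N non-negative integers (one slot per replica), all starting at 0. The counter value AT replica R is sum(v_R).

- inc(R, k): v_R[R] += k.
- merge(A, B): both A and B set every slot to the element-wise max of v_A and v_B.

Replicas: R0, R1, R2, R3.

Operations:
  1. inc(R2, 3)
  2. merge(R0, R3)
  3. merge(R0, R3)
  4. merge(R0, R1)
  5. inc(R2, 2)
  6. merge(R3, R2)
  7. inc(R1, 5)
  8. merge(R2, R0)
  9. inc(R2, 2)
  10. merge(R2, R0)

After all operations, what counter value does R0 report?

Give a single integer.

Op 1: inc R2 by 3 -> R2=(0,0,3,0) value=3
Op 2: merge R0<->R3 -> R0=(0,0,0,0) R3=(0,0,0,0)
Op 3: merge R0<->R3 -> R0=(0,0,0,0) R3=(0,0,0,0)
Op 4: merge R0<->R1 -> R0=(0,0,0,0) R1=(0,0,0,0)
Op 5: inc R2 by 2 -> R2=(0,0,5,0) value=5
Op 6: merge R3<->R2 -> R3=(0,0,5,0) R2=(0,0,5,0)
Op 7: inc R1 by 5 -> R1=(0,5,0,0) value=5
Op 8: merge R2<->R0 -> R2=(0,0,5,0) R0=(0,0,5,0)
Op 9: inc R2 by 2 -> R2=(0,0,7,0) value=7
Op 10: merge R2<->R0 -> R2=(0,0,7,0) R0=(0,0,7,0)

Answer: 7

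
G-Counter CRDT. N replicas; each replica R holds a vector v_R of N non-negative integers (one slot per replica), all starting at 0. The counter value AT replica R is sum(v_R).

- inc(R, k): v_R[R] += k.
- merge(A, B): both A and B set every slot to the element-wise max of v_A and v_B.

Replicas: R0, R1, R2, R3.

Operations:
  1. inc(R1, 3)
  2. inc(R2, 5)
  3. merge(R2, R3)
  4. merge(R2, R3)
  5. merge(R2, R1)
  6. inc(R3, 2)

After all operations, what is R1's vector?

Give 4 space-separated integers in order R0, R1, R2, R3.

Op 1: inc R1 by 3 -> R1=(0,3,0,0) value=3
Op 2: inc R2 by 5 -> R2=(0,0,5,0) value=5
Op 3: merge R2<->R3 -> R2=(0,0,5,0) R3=(0,0,5,0)
Op 4: merge R2<->R3 -> R2=(0,0,5,0) R3=(0,0,5,0)
Op 5: merge R2<->R1 -> R2=(0,3,5,0) R1=(0,3,5,0)
Op 6: inc R3 by 2 -> R3=(0,0,5,2) value=7

Answer: 0 3 5 0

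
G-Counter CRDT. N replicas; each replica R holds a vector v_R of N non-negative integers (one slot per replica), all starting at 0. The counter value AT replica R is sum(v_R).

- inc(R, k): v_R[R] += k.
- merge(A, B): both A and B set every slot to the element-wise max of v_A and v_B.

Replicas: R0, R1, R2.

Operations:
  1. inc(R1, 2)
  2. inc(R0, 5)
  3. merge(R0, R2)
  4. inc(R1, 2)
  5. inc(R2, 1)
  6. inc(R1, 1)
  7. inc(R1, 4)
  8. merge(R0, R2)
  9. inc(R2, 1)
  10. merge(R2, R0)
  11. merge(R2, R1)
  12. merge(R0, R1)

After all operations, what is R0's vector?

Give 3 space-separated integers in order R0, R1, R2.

Op 1: inc R1 by 2 -> R1=(0,2,0) value=2
Op 2: inc R0 by 5 -> R0=(5,0,0) value=5
Op 3: merge R0<->R2 -> R0=(5,0,0) R2=(5,0,0)
Op 4: inc R1 by 2 -> R1=(0,4,0) value=4
Op 5: inc R2 by 1 -> R2=(5,0,1) value=6
Op 6: inc R1 by 1 -> R1=(0,5,0) value=5
Op 7: inc R1 by 4 -> R1=(0,9,0) value=9
Op 8: merge R0<->R2 -> R0=(5,0,1) R2=(5,0,1)
Op 9: inc R2 by 1 -> R2=(5,0,2) value=7
Op 10: merge R2<->R0 -> R2=(5,0,2) R0=(5,0,2)
Op 11: merge R2<->R1 -> R2=(5,9,2) R1=(5,9,2)
Op 12: merge R0<->R1 -> R0=(5,9,2) R1=(5,9,2)

Answer: 5 9 2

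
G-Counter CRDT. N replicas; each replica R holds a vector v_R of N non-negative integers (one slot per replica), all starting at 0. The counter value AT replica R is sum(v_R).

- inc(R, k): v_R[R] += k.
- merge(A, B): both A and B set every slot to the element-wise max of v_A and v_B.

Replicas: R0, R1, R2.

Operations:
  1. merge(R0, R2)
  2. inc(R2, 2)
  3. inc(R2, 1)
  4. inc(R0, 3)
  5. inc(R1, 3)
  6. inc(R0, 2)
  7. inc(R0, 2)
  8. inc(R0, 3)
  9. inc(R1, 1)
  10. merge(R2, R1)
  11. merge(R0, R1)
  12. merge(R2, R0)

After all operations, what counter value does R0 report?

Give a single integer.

Answer: 17

Derivation:
Op 1: merge R0<->R2 -> R0=(0,0,0) R2=(0,0,0)
Op 2: inc R2 by 2 -> R2=(0,0,2) value=2
Op 3: inc R2 by 1 -> R2=(0,0,3) value=3
Op 4: inc R0 by 3 -> R0=(3,0,0) value=3
Op 5: inc R1 by 3 -> R1=(0,3,0) value=3
Op 6: inc R0 by 2 -> R0=(5,0,0) value=5
Op 7: inc R0 by 2 -> R0=(7,0,0) value=7
Op 8: inc R0 by 3 -> R0=(10,0,0) value=10
Op 9: inc R1 by 1 -> R1=(0,4,0) value=4
Op 10: merge R2<->R1 -> R2=(0,4,3) R1=(0,4,3)
Op 11: merge R0<->R1 -> R0=(10,4,3) R1=(10,4,3)
Op 12: merge R2<->R0 -> R2=(10,4,3) R0=(10,4,3)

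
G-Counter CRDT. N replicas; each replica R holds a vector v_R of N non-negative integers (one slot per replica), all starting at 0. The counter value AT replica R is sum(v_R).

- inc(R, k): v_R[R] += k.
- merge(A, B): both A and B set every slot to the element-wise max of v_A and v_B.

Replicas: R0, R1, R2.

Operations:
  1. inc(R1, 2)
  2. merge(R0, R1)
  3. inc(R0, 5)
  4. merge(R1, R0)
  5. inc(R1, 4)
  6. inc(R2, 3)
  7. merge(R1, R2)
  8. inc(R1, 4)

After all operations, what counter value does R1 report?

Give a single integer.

Op 1: inc R1 by 2 -> R1=(0,2,0) value=2
Op 2: merge R0<->R1 -> R0=(0,2,0) R1=(0,2,0)
Op 3: inc R0 by 5 -> R0=(5,2,0) value=7
Op 4: merge R1<->R0 -> R1=(5,2,0) R0=(5,2,0)
Op 5: inc R1 by 4 -> R1=(5,6,0) value=11
Op 6: inc R2 by 3 -> R2=(0,0,3) value=3
Op 7: merge R1<->R2 -> R1=(5,6,3) R2=(5,6,3)
Op 8: inc R1 by 4 -> R1=(5,10,3) value=18

Answer: 18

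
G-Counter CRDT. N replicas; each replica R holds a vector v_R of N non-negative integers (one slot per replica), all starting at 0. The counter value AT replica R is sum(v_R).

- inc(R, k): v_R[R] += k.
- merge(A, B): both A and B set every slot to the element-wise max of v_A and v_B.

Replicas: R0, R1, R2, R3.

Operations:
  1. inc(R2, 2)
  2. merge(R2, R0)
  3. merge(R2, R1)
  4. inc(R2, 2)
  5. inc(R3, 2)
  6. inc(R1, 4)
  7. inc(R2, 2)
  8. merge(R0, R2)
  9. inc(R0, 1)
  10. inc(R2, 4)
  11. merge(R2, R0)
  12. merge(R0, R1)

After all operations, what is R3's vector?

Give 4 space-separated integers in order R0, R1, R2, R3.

Answer: 0 0 0 2

Derivation:
Op 1: inc R2 by 2 -> R2=(0,0,2,0) value=2
Op 2: merge R2<->R0 -> R2=(0,0,2,0) R0=(0,0,2,0)
Op 3: merge R2<->R1 -> R2=(0,0,2,0) R1=(0,0,2,0)
Op 4: inc R2 by 2 -> R2=(0,0,4,0) value=4
Op 5: inc R3 by 2 -> R3=(0,0,0,2) value=2
Op 6: inc R1 by 4 -> R1=(0,4,2,0) value=6
Op 7: inc R2 by 2 -> R2=(0,0,6,0) value=6
Op 8: merge R0<->R2 -> R0=(0,0,6,0) R2=(0,0,6,0)
Op 9: inc R0 by 1 -> R0=(1,0,6,0) value=7
Op 10: inc R2 by 4 -> R2=(0,0,10,0) value=10
Op 11: merge R2<->R0 -> R2=(1,0,10,0) R0=(1,0,10,0)
Op 12: merge R0<->R1 -> R0=(1,4,10,0) R1=(1,4,10,0)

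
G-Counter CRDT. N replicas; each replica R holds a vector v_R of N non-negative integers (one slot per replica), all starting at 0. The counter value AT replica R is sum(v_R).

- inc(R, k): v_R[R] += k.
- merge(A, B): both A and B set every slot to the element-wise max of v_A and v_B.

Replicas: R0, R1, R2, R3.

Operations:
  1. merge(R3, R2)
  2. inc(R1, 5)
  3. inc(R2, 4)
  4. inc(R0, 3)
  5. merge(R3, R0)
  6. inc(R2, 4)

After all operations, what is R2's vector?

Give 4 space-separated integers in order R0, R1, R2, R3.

Op 1: merge R3<->R2 -> R3=(0,0,0,0) R2=(0,0,0,0)
Op 2: inc R1 by 5 -> R1=(0,5,0,0) value=5
Op 3: inc R2 by 4 -> R2=(0,0,4,0) value=4
Op 4: inc R0 by 3 -> R0=(3,0,0,0) value=3
Op 5: merge R3<->R0 -> R3=(3,0,0,0) R0=(3,0,0,0)
Op 6: inc R2 by 4 -> R2=(0,0,8,0) value=8

Answer: 0 0 8 0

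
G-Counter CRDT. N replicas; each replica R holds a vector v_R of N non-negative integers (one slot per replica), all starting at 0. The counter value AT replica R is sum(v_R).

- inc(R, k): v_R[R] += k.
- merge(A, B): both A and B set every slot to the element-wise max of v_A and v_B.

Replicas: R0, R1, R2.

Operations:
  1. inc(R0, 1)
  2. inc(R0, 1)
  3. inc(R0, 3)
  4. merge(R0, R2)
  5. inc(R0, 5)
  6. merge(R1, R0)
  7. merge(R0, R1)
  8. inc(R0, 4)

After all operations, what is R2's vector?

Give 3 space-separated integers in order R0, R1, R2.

Op 1: inc R0 by 1 -> R0=(1,0,0) value=1
Op 2: inc R0 by 1 -> R0=(2,0,0) value=2
Op 3: inc R0 by 3 -> R0=(5,0,0) value=5
Op 4: merge R0<->R2 -> R0=(5,0,0) R2=(5,0,0)
Op 5: inc R0 by 5 -> R0=(10,0,0) value=10
Op 6: merge R1<->R0 -> R1=(10,0,0) R0=(10,0,0)
Op 7: merge R0<->R1 -> R0=(10,0,0) R1=(10,0,0)
Op 8: inc R0 by 4 -> R0=(14,0,0) value=14

Answer: 5 0 0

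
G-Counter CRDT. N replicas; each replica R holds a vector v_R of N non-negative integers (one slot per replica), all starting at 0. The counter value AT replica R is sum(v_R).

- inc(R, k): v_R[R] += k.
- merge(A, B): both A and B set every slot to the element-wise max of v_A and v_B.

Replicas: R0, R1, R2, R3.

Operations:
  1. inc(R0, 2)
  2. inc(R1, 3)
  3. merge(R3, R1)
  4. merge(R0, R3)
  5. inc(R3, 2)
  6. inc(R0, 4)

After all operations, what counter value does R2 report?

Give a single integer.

Answer: 0

Derivation:
Op 1: inc R0 by 2 -> R0=(2,0,0,0) value=2
Op 2: inc R1 by 3 -> R1=(0,3,0,0) value=3
Op 3: merge R3<->R1 -> R3=(0,3,0,0) R1=(0,3,0,0)
Op 4: merge R0<->R3 -> R0=(2,3,0,0) R3=(2,3,0,0)
Op 5: inc R3 by 2 -> R3=(2,3,0,2) value=7
Op 6: inc R0 by 4 -> R0=(6,3,0,0) value=9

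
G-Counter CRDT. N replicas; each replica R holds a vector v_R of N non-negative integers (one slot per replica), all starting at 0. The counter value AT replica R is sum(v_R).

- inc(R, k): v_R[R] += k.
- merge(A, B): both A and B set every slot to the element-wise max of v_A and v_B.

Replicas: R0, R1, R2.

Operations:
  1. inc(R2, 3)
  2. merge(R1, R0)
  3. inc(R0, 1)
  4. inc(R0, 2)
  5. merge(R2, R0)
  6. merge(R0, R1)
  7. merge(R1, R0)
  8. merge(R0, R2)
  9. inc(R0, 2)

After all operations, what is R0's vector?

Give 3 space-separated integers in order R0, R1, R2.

Answer: 5 0 3

Derivation:
Op 1: inc R2 by 3 -> R2=(0,0,3) value=3
Op 2: merge R1<->R0 -> R1=(0,0,0) R0=(0,0,0)
Op 3: inc R0 by 1 -> R0=(1,0,0) value=1
Op 4: inc R0 by 2 -> R0=(3,0,0) value=3
Op 5: merge R2<->R0 -> R2=(3,0,3) R0=(3,0,3)
Op 6: merge R0<->R1 -> R0=(3,0,3) R1=(3,0,3)
Op 7: merge R1<->R0 -> R1=(3,0,3) R0=(3,0,3)
Op 8: merge R0<->R2 -> R0=(3,0,3) R2=(3,0,3)
Op 9: inc R0 by 2 -> R0=(5,0,3) value=8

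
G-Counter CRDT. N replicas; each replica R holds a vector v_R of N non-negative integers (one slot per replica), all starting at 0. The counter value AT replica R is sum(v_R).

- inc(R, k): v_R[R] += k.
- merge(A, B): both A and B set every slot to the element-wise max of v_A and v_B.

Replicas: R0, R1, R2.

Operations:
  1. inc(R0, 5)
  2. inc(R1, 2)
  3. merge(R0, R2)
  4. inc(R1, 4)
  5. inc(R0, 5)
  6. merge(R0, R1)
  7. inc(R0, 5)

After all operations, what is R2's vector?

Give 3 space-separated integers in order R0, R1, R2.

Answer: 5 0 0

Derivation:
Op 1: inc R0 by 5 -> R0=(5,0,0) value=5
Op 2: inc R1 by 2 -> R1=(0,2,0) value=2
Op 3: merge R0<->R2 -> R0=(5,0,0) R2=(5,0,0)
Op 4: inc R1 by 4 -> R1=(0,6,0) value=6
Op 5: inc R0 by 5 -> R0=(10,0,0) value=10
Op 6: merge R0<->R1 -> R0=(10,6,0) R1=(10,6,0)
Op 7: inc R0 by 5 -> R0=(15,6,0) value=21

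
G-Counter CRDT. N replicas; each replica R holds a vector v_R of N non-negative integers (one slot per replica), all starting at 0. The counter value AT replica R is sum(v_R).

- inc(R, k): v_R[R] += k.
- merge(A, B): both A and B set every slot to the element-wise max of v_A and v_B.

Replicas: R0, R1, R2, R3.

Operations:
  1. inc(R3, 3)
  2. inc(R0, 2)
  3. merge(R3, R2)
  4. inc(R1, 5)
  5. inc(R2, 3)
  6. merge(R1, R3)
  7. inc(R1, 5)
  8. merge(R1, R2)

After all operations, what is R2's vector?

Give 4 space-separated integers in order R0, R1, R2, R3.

Answer: 0 10 3 3

Derivation:
Op 1: inc R3 by 3 -> R3=(0,0,0,3) value=3
Op 2: inc R0 by 2 -> R0=(2,0,0,0) value=2
Op 3: merge R3<->R2 -> R3=(0,0,0,3) R2=(0,0,0,3)
Op 4: inc R1 by 5 -> R1=(0,5,0,0) value=5
Op 5: inc R2 by 3 -> R2=(0,0,3,3) value=6
Op 6: merge R1<->R3 -> R1=(0,5,0,3) R3=(0,5,0,3)
Op 7: inc R1 by 5 -> R1=(0,10,0,3) value=13
Op 8: merge R1<->R2 -> R1=(0,10,3,3) R2=(0,10,3,3)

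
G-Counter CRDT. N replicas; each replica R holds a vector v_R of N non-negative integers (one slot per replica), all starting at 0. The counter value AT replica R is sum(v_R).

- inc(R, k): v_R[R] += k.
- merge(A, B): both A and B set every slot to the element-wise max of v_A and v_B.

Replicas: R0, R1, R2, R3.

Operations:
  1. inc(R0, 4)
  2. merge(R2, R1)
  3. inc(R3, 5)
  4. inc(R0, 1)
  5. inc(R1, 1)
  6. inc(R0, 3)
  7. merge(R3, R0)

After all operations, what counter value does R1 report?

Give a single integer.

Answer: 1

Derivation:
Op 1: inc R0 by 4 -> R0=(4,0,0,0) value=4
Op 2: merge R2<->R1 -> R2=(0,0,0,0) R1=(0,0,0,0)
Op 3: inc R3 by 5 -> R3=(0,0,0,5) value=5
Op 4: inc R0 by 1 -> R0=(5,0,0,0) value=5
Op 5: inc R1 by 1 -> R1=(0,1,0,0) value=1
Op 6: inc R0 by 3 -> R0=(8,0,0,0) value=8
Op 7: merge R3<->R0 -> R3=(8,0,0,5) R0=(8,0,0,5)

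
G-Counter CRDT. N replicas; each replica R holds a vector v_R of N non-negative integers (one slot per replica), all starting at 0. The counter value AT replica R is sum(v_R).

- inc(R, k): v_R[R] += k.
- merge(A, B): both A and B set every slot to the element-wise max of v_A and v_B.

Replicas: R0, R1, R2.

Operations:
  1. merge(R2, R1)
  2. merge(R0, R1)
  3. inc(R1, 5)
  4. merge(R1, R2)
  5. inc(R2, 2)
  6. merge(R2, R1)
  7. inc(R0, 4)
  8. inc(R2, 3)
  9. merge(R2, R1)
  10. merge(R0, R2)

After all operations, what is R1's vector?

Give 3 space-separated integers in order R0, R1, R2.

Op 1: merge R2<->R1 -> R2=(0,0,0) R1=(0,0,0)
Op 2: merge R0<->R1 -> R0=(0,0,0) R1=(0,0,0)
Op 3: inc R1 by 5 -> R1=(0,5,0) value=5
Op 4: merge R1<->R2 -> R1=(0,5,0) R2=(0,5,0)
Op 5: inc R2 by 2 -> R2=(0,5,2) value=7
Op 6: merge R2<->R1 -> R2=(0,5,2) R1=(0,5,2)
Op 7: inc R0 by 4 -> R0=(4,0,0) value=4
Op 8: inc R2 by 3 -> R2=(0,5,5) value=10
Op 9: merge R2<->R1 -> R2=(0,5,5) R1=(0,5,5)
Op 10: merge R0<->R2 -> R0=(4,5,5) R2=(4,5,5)

Answer: 0 5 5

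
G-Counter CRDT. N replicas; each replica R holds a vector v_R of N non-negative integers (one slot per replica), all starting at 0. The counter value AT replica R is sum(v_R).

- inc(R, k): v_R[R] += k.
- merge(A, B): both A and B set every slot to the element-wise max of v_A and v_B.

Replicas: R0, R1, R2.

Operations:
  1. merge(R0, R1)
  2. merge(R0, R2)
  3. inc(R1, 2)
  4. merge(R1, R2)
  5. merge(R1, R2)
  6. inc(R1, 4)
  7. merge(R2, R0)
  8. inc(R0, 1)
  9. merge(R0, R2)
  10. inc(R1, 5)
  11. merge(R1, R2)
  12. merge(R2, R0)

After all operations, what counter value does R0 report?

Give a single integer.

Op 1: merge R0<->R1 -> R0=(0,0,0) R1=(0,0,0)
Op 2: merge R0<->R2 -> R0=(0,0,0) R2=(0,0,0)
Op 3: inc R1 by 2 -> R1=(0,2,0) value=2
Op 4: merge R1<->R2 -> R1=(0,2,0) R2=(0,2,0)
Op 5: merge R1<->R2 -> R1=(0,2,0) R2=(0,2,0)
Op 6: inc R1 by 4 -> R1=(0,6,0) value=6
Op 7: merge R2<->R0 -> R2=(0,2,0) R0=(0,2,0)
Op 8: inc R0 by 1 -> R0=(1,2,0) value=3
Op 9: merge R0<->R2 -> R0=(1,2,0) R2=(1,2,0)
Op 10: inc R1 by 5 -> R1=(0,11,0) value=11
Op 11: merge R1<->R2 -> R1=(1,11,0) R2=(1,11,0)
Op 12: merge R2<->R0 -> R2=(1,11,0) R0=(1,11,0)

Answer: 12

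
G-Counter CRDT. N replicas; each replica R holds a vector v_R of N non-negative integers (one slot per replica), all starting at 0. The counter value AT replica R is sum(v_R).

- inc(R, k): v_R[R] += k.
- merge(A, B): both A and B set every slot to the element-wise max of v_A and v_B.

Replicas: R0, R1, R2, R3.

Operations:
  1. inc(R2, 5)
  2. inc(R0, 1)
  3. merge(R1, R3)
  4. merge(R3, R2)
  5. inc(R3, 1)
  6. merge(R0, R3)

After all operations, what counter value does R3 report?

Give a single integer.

Answer: 7

Derivation:
Op 1: inc R2 by 5 -> R2=(0,0,5,0) value=5
Op 2: inc R0 by 1 -> R0=(1,0,0,0) value=1
Op 3: merge R1<->R3 -> R1=(0,0,0,0) R3=(0,0,0,0)
Op 4: merge R3<->R2 -> R3=(0,0,5,0) R2=(0,0,5,0)
Op 5: inc R3 by 1 -> R3=(0,0,5,1) value=6
Op 6: merge R0<->R3 -> R0=(1,0,5,1) R3=(1,0,5,1)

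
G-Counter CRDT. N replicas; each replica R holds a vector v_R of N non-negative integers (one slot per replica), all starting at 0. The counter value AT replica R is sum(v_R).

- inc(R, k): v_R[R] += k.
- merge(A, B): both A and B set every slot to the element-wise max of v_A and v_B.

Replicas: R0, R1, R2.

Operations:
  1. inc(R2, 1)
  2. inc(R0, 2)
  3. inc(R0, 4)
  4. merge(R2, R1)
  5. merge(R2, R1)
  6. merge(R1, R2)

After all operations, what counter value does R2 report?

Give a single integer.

Answer: 1

Derivation:
Op 1: inc R2 by 1 -> R2=(0,0,1) value=1
Op 2: inc R0 by 2 -> R0=(2,0,0) value=2
Op 3: inc R0 by 4 -> R0=(6,0,0) value=6
Op 4: merge R2<->R1 -> R2=(0,0,1) R1=(0,0,1)
Op 5: merge R2<->R1 -> R2=(0,0,1) R1=(0,0,1)
Op 6: merge R1<->R2 -> R1=(0,0,1) R2=(0,0,1)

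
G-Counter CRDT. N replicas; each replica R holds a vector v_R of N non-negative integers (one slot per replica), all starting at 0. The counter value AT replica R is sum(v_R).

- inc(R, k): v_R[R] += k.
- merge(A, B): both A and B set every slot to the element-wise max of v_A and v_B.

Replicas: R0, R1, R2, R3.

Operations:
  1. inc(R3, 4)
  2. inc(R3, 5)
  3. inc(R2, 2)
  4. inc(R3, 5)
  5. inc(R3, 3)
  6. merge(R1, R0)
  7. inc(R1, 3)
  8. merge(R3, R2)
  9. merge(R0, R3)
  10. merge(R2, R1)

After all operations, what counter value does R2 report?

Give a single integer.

Answer: 22

Derivation:
Op 1: inc R3 by 4 -> R3=(0,0,0,4) value=4
Op 2: inc R3 by 5 -> R3=(0,0,0,9) value=9
Op 3: inc R2 by 2 -> R2=(0,0,2,0) value=2
Op 4: inc R3 by 5 -> R3=(0,0,0,14) value=14
Op 5: inc R3 by 3 -> R3=(0,0,0,17) value=17
Op 6: merge R1<->R0 -> R1=(0,0,0,0) R0=(0,0,0,0)
Op 7: inc R1 by 3 -> R1=(0,3,0,0) value=3
Op 8: merge R3<->R2 -> R3=(0,0,2,17) R2=(0,0,2,17)
Op 9: merge R0<->R3 -> R0=(0,0,2,17) R3=(0,0,2,17)
Op 10: merge R2<->R1 -> R2=(0,3,2,17) R1=(0,3,2,17)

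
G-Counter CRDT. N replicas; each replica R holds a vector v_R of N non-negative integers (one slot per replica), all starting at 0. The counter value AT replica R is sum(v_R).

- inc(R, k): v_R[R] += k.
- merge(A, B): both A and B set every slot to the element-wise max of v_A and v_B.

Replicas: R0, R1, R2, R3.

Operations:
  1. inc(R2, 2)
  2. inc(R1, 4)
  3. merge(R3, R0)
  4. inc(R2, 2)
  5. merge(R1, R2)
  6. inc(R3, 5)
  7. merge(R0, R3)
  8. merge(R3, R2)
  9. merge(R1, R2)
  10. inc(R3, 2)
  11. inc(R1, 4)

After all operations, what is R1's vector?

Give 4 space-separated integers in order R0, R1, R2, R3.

Op 1: inc R2 by 2 -> R2=(0,0,2,0) value=2
Op 2: inc R1 by 4 -> R1=(0,4,0,0) value=4
Op 3: merge R3<->R0 -> R3=(0,0,0,0) R0=(0,0,0,0)
Op 4: inc R2 by 2 -> R2=(0,0,4,0) value=4
Op 5: merge R1<->R2 -> R1=(0,4,4,0) R2=(0,4,4,0)
Op 6: inc R3 by 5 -> R3=(0,0,0,5) value=5
Op 7: merge R0<->R3 -> R0=(0,0,0,5) R3=(0,0,0,5)
Op 8: merge R3<->R2 -> R3=(0,4,4,5) R2=(0,4,4,5)
Op 9: merge R1<->R2 -> R1=(0,4,4,5) R2=(0,4,4,5)
Op 10: inc R3 by 2 -> R3=(0,4,4,7) value=15
Op 11: inc R1 by 4 -> R1=(0,8,4,5) value=17

Answer: 0 8 4 5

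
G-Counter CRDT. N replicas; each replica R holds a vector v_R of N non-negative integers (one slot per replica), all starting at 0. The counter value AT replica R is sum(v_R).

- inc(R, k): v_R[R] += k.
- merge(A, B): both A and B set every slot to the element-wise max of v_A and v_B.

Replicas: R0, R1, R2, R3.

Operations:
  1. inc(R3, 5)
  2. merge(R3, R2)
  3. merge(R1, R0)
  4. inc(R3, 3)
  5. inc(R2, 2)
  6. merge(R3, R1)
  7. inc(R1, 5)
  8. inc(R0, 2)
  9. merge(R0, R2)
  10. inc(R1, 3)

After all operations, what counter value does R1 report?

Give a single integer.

Answer: 16

Derivation:
Op 1: inc R3 by 5 -> R3=(0,0,0,5) value=5
Op 2: merge R3<->R2 -> R3=(0,0,0,5) R2=(0,0,0,5)
Op 3: merge R1<->R0 -> R1=(0,0,0,0) R0=(0,0,0,0)
Op 4: inc R3 by 3 -> R3=(0,0,0,8) value=8
Op 5: inc R2 by 2 -> R2=(0,0,2,5) value=7
Op 6: merge R3<->R1 -> R3=(0,0,0,8) R1=(0,0,0,8)
Op 7: inc R1 by 5 -> R1=(0,5,0,8) value=13
Op 8: inc R0 by 2 -> R0=(2,0,0,0) value=2
Op 9: merge R0<->R2 -> R0=(2,0,2,5) R2=(2,0,2,5)
Op 10: inc R1 by 3 -> R1=(0,8,0,8) value=16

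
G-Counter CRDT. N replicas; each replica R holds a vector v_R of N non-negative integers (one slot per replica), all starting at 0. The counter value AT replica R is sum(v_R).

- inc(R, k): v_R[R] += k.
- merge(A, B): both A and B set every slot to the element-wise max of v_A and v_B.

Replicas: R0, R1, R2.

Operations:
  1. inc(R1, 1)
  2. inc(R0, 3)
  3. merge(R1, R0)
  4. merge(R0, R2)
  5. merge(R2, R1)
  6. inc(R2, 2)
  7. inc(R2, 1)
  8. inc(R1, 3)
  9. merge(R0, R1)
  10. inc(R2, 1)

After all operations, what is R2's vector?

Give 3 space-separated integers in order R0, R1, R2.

Answer: 3 1 4

Derivation:
Op 1: inc R1 by 1 -> R1=(0,1,0) value=1
Op 2: inc R0 by 3 -> R0=(3,0,0) value=3
Op 3: merge R1<->R0 -> R1=(3,1,0) R0=(3,1,0)
Op 4: merge R0<->R2 -> R0=(3,1,0) R2=(3,1,0)
Op 5: merge R2<->R1 -> R2=(3,1,0) R1=(3,1,0)
Op 6: inc R2 by 2 -> R2=(3,1,2) value=6
Op 7: inc R2 by 1 -> R2=(3,1,3) value=7
Op 8: inc R1 by 3 -> R1=(3,4,0) value=7
Op 9: merge R0<->R1 -> R0=(3,4,0) R1=(3,4,0)
Op 10: inc R2 by 1 -> R2=(3,1,4) value=8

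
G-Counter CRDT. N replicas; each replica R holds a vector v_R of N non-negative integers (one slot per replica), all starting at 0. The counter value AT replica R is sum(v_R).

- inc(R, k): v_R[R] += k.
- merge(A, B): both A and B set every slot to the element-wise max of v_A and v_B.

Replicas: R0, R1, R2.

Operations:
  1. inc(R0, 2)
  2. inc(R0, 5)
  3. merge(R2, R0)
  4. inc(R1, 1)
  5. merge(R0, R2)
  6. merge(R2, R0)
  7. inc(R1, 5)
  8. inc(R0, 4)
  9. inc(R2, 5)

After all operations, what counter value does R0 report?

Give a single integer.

Answer: 11

Derivation:
Op 1: inc R0 by 2 -> R0=(2,0,0) value=2
Op 2: inc R0 by 5 -> R0=(7,0,0) value=7
Op 3: merge R2<->R0 -> R2=(7,0,0) R0=(7,0,0)
Op 4: inc R1 by 1 -> R1=(0,1,0) value=1
Op 5: merge R0<->R2 -> R0=(7,0,0) R2=(7,0,0)
Op 6: merge R2<->R0 -> R2=(7,0,0) R0=(7,0,0)
Op 7: inc R1 by 5 -> R1=(0,6,0) value=6
Op 8: inc R0 by 4 -> R0=(11,0,0) value=11
Op 9: inc R2 by 5 -> R2=(7,0,5) value=12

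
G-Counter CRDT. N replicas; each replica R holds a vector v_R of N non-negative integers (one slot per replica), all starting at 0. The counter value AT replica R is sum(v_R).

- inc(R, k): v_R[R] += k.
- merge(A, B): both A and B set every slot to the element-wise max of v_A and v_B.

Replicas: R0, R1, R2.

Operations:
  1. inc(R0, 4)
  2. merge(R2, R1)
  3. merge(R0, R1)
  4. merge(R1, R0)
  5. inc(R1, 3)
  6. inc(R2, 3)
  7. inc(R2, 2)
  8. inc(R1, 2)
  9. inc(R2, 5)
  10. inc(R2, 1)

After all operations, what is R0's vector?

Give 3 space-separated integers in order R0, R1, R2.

Answer: 4 0 0

Derivation:
Op 1: inc R0 by 4 -> R0=(4,0,0) value=4
Op 2: merge R2<->R1 -> R2=(0,0,0) R1=(0,0,0)
Op 3: merge R0<->R1 -> R0=(4,0,0) R1=(4,0,0)
Op 4: merge R1<->R0 -> R1=(4,0,0) R0=(4,0,0)
Op 5: inc R1 by 3 -> R1=(4,3,0) value=7
Op 6: inc R2 by 3 -> R2=(0,0,3) value=3
Op 7: inc R2 by 2 -> R2=(0,0,5) value=5
Op 8: inc R1 by 2 -> R1=(4,5,0) value=9
Op 9: inc R2 by 5 -> R2=(0,0,10) value=10
Op 10: inc R2 by 1 -> R2=(0,0,11) value=11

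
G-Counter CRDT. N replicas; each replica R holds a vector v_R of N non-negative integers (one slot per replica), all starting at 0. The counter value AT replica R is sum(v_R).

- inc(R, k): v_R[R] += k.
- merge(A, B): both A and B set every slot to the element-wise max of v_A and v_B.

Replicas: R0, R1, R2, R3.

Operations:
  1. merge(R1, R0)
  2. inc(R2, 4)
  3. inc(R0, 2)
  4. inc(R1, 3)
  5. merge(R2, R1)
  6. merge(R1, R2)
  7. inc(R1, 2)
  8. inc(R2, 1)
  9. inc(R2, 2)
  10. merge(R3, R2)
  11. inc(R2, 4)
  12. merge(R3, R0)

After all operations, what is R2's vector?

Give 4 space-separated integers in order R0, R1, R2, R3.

Op 1: merge R1<->R0 -> R1=(0,0,0,0) R0=(0,0,0,0)
Op 2: inc R2 by 4 -> R2=(0,0,4,0) value=4
Op 3: inc R0 by 2 -> R0=(2,0,0,0) value=2
Op 4: inc R1 by 3 -> R1=(0,3,0,0) value=3
Op 5: merge R2<->R1 -> R2=(0,3,4,0) R1=(0,3,4,0)
Op 6: merge R1<->R2 -> R1=(0,3,4,0) R2=(0,3,4,0)
Op 7: inc R1 by 2 -> R1=(0,5,4,0) value=9
Op 8: inc R2 by 1 -> R2=(0,3,5,0) value=8
Op 9: inc R2 by 2 -> R2=(0,3,7,0) value=10
Op 10: merge R3<->R2 -> R3=(0,3,7,0) R2=(0,3,7,0)
Op 11: inc R2 by 4 -> R2=(0,3,11,0) value=14
Op 12: merge R3<->R0 -> R3=(2,3,7,0) R0=(2,3,7,0)

Answer: 0 3 11 0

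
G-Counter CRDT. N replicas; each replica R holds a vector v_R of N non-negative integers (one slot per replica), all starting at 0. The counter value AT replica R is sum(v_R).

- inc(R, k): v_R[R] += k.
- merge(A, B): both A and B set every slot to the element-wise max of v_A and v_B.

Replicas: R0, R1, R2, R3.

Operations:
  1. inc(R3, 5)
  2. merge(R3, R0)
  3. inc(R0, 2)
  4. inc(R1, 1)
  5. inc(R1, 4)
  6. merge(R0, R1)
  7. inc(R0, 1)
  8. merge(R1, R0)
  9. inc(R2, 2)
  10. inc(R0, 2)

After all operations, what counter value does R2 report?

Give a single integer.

Op 1: inc R3 by 5 -> R3=(0,0,0,5) value=5
Op 2: merge R3<->R0 -> R3=(0,0,0,5) R0=(0,0,0,5)
Op 3: inc R0 by 2 -> R0=(2,0,0,5) value=7
Op 4: inc R1 by 1 -> R1=(0,1,0,0) value=1
Op 5: inc R1 by 4 -> R1=(0,5,0,0) value=5
Op 6: merge R0<->R1 -> R0=(2,5,0,5) R1=(2,5,0,5)
Op 7: inc R0 by 1 -> R0=(3,5,0,5) value=13
Op 8: merge R1<->R0 -> R1=(3,5,0,5) R0=(3,5,0,5)
Op 9: inc R2 by 2 -> R2=(0,0,2,0) value=2
Op 10: inc R0 by 2 -> R0=(5,5,0,5) value=15

Answer: 2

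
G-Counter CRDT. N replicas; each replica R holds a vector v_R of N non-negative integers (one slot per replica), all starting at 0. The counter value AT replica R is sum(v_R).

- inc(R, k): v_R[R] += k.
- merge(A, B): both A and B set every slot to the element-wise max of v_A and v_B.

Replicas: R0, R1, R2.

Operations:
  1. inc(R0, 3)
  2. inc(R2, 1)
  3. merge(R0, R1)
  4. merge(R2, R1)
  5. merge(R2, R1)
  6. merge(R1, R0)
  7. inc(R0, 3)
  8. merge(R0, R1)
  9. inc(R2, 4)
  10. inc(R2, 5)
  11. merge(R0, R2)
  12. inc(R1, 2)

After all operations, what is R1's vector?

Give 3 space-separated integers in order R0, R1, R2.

Op 1: inc R0 by 3 -> R0=(3,0,0) value=3
Op 2: inc R2 by 1 -> R2=(0,0,1) value=1
Op 3: merge R0<->R1 -> R0=(3,0,0) R1=(3,0,0)
Op 4: merge R2<->R1 -> R2=(3,0,1) R1=(3,0,1)
Op 5: merge R2<->R1 -> R2=(3,0,1) R1=(3,0,1)
Op 6: merge R1<->R0 -> R1=(3,0,1) R0=(3,0,1)
Op 7: inc R0 by 3 -> R0=(6,0,1) value=7
Op 8: merge R0<->R1 -> R0=(6,0,1) R1=(6,0,1)
Op 9: inc R2 by 4 -> R2=(3,0,5) value=8
Op 10: inc R2 by 5 -> R2=(3,0,10) value=13
Op 11: merge R0<->R2 -> R0=(6,0,10) R2=(6,0,10)
Op 12: inc R1 by 2 -> R1=(6,2,1) value=9

Answer: 6 2 1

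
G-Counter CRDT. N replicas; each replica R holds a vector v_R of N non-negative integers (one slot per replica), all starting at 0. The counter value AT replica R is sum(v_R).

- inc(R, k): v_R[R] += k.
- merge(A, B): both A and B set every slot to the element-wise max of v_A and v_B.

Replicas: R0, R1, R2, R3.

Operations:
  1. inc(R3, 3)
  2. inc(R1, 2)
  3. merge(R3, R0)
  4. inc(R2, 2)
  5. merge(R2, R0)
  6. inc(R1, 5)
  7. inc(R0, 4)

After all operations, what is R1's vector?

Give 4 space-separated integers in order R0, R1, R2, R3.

Answer: 0 7 0 0

Derivation:
Op 1: inc R3 by 3 -> R3=(0,0,0,3) value=3
Op 2: inc R1 by 2 -> R1=(0,2,0,0) value=2
Op 3: merge R3<->R0 -> R3=(0,0,0,3) R0=(0,0,0,3)
Op 4: inc R2 by 2 -> R2=(0,0,2,0) value=2
Op 5: merge R2<->R0 -> R2=(0,0,2,3) R0=(0,0,2,3)
Op 6: inc R1 by 5 -> R1=(0,7,0,0) value=7
Op 7: inc R0 by 4 -> R0=(4,0,2,3) value=9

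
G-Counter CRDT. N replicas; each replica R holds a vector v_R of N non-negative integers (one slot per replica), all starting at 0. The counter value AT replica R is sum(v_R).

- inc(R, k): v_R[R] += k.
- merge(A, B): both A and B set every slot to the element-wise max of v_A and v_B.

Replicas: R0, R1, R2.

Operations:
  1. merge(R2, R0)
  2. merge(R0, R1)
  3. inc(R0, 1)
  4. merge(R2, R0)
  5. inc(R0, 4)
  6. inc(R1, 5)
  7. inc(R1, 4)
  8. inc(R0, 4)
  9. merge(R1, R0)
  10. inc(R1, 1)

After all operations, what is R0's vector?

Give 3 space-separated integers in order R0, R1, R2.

Answer: 9 9 0

Derivation:
Op 1: merge R2<->R0 -> R2=(0,0,0) R0=(0,0,0)
Op 2: merge R0<->R1 -> R0=(0,0,0) R1=(0,0,0)
Op 3: inc R0 by 1 -> R0=(1,0,0) value=1
Op 4: merge R2<->R0 -> R2=(1,0,0) R0=(1,0,0)
Op 5: inc R0 by 4 -> R0=(5,0,0) value=5
Op 6: inc R1 by 5 -> R1=(0,5,0) value=5
Op 7: inc R1 by 4 -> R1=(0,9,0) value=9
Op 8: inc R0 by 4 -> R0=(9,0,0) value=9
Op 9: merge R1<->R0 -> R1=(9,9,0) R0=(9,9,0)
Op 10: inc R1 by 1 -> R1=(9,10,0) value=19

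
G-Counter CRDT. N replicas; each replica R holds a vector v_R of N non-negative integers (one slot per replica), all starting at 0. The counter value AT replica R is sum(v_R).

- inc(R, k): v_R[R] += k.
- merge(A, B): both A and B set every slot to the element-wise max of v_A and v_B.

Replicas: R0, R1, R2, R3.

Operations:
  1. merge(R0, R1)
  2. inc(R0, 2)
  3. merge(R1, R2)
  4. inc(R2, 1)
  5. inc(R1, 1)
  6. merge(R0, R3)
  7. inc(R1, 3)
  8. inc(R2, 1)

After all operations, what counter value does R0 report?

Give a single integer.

Op 1: merge R0<->R1 -> R0=(0,0,0,0) R1=(0,0,0,0)
Op 2: inc R0 by 2 -> R0=(2,0,0,0) value=2
Op 3: merge R1<->R2 -> R1=(0,0,0,0) R2=(0,0,0,0)
Op 4: inc R2 by 1 -> R2=(0,0,1,0) value=1
Op 5: inc R1 by 1 -> R1=(0,1,0,0) value=1
Op 6: merge R0<->R3 -> R0=(2,0,0,0) R3=(2,0,0,0)
Op 7: inc R1 by 3 -> R1=(0,4,0,0) value=4
Op 8: inc R2 by 1 -> R2=(0,0,2,0) value=2

Answer: 2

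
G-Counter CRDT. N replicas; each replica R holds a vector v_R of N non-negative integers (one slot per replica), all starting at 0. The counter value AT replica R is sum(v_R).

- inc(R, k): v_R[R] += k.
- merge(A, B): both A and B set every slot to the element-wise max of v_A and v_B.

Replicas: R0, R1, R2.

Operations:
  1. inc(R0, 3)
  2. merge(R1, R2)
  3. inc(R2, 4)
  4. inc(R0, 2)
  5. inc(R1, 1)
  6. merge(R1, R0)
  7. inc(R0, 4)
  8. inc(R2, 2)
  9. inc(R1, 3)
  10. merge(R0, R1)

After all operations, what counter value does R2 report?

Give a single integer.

Op 1: inc R0 by 3 -> R0=(3,0,0) value=3
Op 2: merge R1<->R2 -> R1=(0,0,0) R2=(0,0,0)
Op 3: inc R2 by 4 -> R2=(0,0,4) value=4
Op 4: inc R0 by 2 -> R0=(5,0,0) value=5
Op 5: inc R1 by 1 -> R1=(0,1,0) value=1
Op 6: merge R1<->R0 -> R1=(5,1,0) R0=(5,1,0)
Op 7: inc R0 by 4 -> R0=(9,1,0) value=10
Op 8: inc R2 by 2 -> R2=(0,0,6) value=6
Op 9: inc R1 by 3 -> R1=(5,4,0) value=9
Op 10: merge R0<->R1 -> R0=(9,4,0) R1=(9,4,0)

Answer: 6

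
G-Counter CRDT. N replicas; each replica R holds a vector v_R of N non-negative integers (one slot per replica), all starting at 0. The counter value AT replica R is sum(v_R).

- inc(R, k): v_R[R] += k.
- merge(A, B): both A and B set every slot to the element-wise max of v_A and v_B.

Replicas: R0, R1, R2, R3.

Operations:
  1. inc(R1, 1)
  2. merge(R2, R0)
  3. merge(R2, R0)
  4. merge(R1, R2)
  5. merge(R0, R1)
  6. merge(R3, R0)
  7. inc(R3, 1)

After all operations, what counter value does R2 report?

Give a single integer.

Op 1: inc R1 by 1 -> R1=(0,1,0,0) value=1
Op 2: merge R2<->R0 -> R2=(0,0,0,0) R0=(0,0,0,0)
Op 3: merge R2<->R0 -> R2=(0,0,0,0) R0=(0,0,0,0)
Op 4: merge R1<->R2 -> R1=(0,1,0,0) R2=(0,1,0,0)
Op 5: merge R0<->R1 -> R0=(0,1,0,0) R1=(0,1,0,0)
Op 6: merge R3<->R0 -> R3=(0,1,0,0) R0=(0,1,0,0)
Op 7: inc R3 by 1 -> R3=(0,1,0,1) value=2

Answer: 1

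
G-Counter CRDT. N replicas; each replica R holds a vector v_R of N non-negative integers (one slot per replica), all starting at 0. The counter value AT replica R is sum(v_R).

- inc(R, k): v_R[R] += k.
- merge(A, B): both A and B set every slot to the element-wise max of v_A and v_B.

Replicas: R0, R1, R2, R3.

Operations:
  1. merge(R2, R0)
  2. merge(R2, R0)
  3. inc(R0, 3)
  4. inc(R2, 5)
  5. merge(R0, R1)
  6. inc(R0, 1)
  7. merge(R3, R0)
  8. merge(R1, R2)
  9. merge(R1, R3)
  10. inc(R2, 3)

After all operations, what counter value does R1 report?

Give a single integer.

Op 1: merge R2<->R0 -> R2=(0,0,0,0) R0=(0,0,0,0)
Op 2: merge R2<->R0 -> R2=(0,0,0,0) R0=(0,0,0,0)
Op 3: inc R0 by 3 -> R0=(3,0,0,0) value=3
Op 4: inc R2 by 5 -> R2=(0,0,5,0) value=5
Op 5: merge R0<->R1 -> R0=(3,0,0,0) R1=(3,0,0,0)
Op 6: inc R0 by 1 -> R0=(4,0,0,0) value=4
Op 7: merge R3<->R0 -> R3=(4,0,0,0) R0=(4,0,0,0)
Op 8: merge R1<->R2 -> R1=(3,0,5,0) R2=(3,0,5,0)
Op 9: merge R1<->R3 -> R1=(4,0,5,0) R3=(4,0,5,0)
Op 10: inc R2 by 3 -> R2=(3,0,8,0) value=11

Answer: 9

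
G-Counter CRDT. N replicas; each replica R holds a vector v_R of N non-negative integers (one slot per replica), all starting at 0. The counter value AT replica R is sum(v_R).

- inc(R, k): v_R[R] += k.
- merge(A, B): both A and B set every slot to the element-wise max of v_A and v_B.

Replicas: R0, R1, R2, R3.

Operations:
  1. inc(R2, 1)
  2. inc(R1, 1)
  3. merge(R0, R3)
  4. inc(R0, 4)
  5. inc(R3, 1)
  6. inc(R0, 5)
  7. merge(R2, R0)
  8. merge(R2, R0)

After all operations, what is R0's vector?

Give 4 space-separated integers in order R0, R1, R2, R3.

Op 1: inc R2 by 1 -> R2=(0,0,1,0) value=1
Op 2: inc R1 by 1 -> R1=(0,1,0,0) value=1
Op 3: merge R0<->R3 -> R0=(0,0,0,0) R3=(0,0,0,0)
Op 4: inc R0 by 4 -> R0=(4,0,0,0) value=4
Op 5: inc R3 by 1 -> R3=(0,0,0,1) value=1
Op 6: inc R0 by 5 -> R0=(9,0,0,0) value=9
Op 7: merge R2<->R0 -> R2=(9,0,1,0) R0=(9,0,1,0)
Op 8: merge R2<->R0 -> R2=(9,0,1,0) R0=(9,0,1,0)

Answer: 9 0 1 0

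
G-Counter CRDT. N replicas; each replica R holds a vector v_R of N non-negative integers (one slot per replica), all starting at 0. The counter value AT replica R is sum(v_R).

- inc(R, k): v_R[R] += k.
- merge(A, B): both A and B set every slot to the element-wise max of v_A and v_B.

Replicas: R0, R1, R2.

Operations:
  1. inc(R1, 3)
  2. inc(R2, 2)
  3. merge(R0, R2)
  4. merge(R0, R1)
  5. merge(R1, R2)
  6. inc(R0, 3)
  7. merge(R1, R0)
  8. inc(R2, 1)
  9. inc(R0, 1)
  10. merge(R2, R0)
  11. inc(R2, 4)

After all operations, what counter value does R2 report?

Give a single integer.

Op 1: inc R1 by 3 -> R1=(0,3,0) value=3
Op 2: inc R2 by 2 -> R2=(0,0,2) value=2
Op 3: merge R0<->R2 -> R0=(0,0,2) R2=(0,0,2)
Op 4: merge R0<->R1 -> R0=(0,3,2) R1=(0,3,2)
Op 5: merge R1<->R2 -> R1=(0,3,2) R2=(0,3,2)
Op 6: inc R0 by 3 -> R0=(3,3,2) value=8
Op 7: merge R1<->R0 -> R1=(3,3,2) R0=(3,3,2)
Op 8: inc R2 by 1 -> R2=(0,3,3) value=6
Op 9: inc R0 by 1 -> R0=(4,3,2) value=9
Op 10: merge R2<->R0 -> R2=(4,3,3) R0=(4,3,3)
Op 11: inc R2 by 4 -> R2=(4,3,7) value=14

Answer: 14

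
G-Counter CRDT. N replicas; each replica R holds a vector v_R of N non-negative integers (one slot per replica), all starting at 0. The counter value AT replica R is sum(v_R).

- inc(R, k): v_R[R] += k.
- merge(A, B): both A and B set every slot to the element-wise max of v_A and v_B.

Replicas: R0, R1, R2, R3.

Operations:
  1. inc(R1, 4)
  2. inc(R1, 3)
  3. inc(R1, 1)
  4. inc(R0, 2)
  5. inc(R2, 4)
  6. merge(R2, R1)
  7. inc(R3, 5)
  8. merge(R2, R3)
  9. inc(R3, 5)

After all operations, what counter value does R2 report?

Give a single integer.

Answer: 17

Derivation:
Op 1: inc R1 by 4 -> R1=(0,4,0,0) value=4
Op 2: inc R1 by 3 -> R1=(0,7,0,0) value=7
Op 3: inc R1 by 1 -> R1=(0,8,0,0) value=8
Op 4: inc R0 by 2 -> R0=(2,0,0,0) value=2
Op 5: inc R2 by 4 -> R2=(0,0,4,0) value=4
Op 6: merge R2<->R1 -> R2=(0,8,4,0) R1=(0,8,4,0)
Op 7: inc R3 by 5 -> R3=(0,0,0,5) value=5
Op 8: merge R2<->R3 -> R2=(0,8,4,5) R3=(0,8,4,5)
Op 9: inc R3 by 5 -> R3=(0,8,4,10) value=22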